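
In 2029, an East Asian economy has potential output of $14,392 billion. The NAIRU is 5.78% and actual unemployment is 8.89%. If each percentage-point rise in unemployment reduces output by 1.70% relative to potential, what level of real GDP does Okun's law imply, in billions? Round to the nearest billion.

$13,631 billion

Unemployment gap = 8.89 - 5.78 = 3.11 points, so the output gap is -1.7 × 3.11 = -5.287%.
Actual GDP = 14392 × (1 - 5.287/100) = 14392 × 0.94713 ≈ 13631 billion.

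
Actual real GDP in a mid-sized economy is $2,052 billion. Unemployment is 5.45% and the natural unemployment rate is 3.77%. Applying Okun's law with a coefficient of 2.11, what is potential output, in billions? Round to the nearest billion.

$2,127 billion

Unemployment gap = 5.45 - 3.77 = 1.68 points, so output gap = -2.11 × 1.68 = -3.5448%.
Since Y = Y* × (1 + gap/100), Y* = 2052/0.964552 ≈ 2127 billion.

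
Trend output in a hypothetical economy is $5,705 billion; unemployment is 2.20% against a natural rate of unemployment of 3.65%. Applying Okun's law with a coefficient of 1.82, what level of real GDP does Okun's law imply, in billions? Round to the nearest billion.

Unemployment gap = 2.2 - 3.65 = -1.45 points, so the output gap is -1.82 × (-1.45) = 2.639%.
Actual GDP = 5705 × (1 + 2.639/100) = 5705 × 1.02639 ≈ 5856 billion.

$5,856 billion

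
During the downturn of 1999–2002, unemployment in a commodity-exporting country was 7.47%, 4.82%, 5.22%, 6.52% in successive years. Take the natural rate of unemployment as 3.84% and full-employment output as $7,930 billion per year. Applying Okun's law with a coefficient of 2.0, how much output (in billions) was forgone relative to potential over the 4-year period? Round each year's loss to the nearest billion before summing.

$1,375 billion

Year 1999: gap = -2.0 × (7.47 - 3.84) = -7.26%, loss ≈ 7930 × 7.26/100 ≈ 576.
Year 2000: gap = -2.0 × (4.82 - 3.84) = -1.96%, loss ≈ 7930 × 1.96/100 ≈ 155.
Year 2001: gap = -2.0 × (5.22 - 3.84) = -2.76%, loss ≈ 7930 × 2.76/100 ≈ 219.
Year 2002: gap = -2.0 × (6.52 - 3.84) = -5.36%, loss ≈ 7930 × 5.36/100 ≈ 425.
Total lost output = 576 + 155 + 219 + 425 = 1375 billion.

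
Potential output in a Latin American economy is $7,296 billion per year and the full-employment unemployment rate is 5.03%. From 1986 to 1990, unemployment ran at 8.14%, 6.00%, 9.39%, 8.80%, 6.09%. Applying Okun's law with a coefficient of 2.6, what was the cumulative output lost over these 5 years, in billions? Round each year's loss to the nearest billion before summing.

$2,517 billion

Year 1986: gap = -2.6 × (8.14 - 5.03) = -8.086%, loss ≈ 7296 × 8.086/100 ≈ 590.
Year 1987: gap = -2.6 × (6 - 5.03) = -2.522%, loss ≈ 7296 × 2.522/100 ≈ 184.
Year 1988: gap = -2.6 × (9.39 - 5.03) = -11.336%, loss ≈ 7296 × 11.336/100 ≈ 827.
Year 1989: gap = -2.6 × (8.8 - 5.03) = -9.802%, loss ≈ 7296 × 9.802/100 ≈ 715.
Year 1990: gap = -2.6 × (6.09 - 5.03) = -2.756%, loss ≈ 7296 × 2.756/100 ≈ 201.
Total lost output = 590 + 184 + 827 + 715 + 201 = 2517 billion.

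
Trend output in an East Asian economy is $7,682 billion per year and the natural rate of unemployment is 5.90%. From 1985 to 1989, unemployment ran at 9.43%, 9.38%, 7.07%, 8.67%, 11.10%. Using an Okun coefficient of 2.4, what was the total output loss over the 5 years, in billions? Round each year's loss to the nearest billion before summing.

$2,979 billion

Year 1985: gap = -2.4 × (9.43 - 5.9) = -8.472%, loss ≈ 7682 × 8.472/100 ≈ 651.
Year 1986: gap = -2.4 × (9.38 - 5.9) = -8.352%, loss ≈ 7682 × 8.352/100 ≈ 642.
Year 1987: gap = -2.4 × (7.07 - 5.9) = -2.808%, loss ≈ 7682 × 2.808/100 ≈ 216.
Year 1988: gap = -2.4 × (8.67 - 5.9) = -6.648%, loss ≈ 7682 × 6.648/100 ≈ 511.
Year 1989: gap = -2.4 × (11.1 - 5.9) = -12.48%, loss ≈ 7682 × 12.48/100 ≈ 959.
Total lost output = 651 + 642 + 216 + 511 + 959 = 2979 billion.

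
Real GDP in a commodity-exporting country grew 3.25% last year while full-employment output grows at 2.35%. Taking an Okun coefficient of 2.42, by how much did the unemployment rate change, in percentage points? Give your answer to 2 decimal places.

-0.37 percentage points

Growth-rate Okun's law: g_Y = g_Y* - β × Δu, so Δu = (g_Y* - g_Y)/β.
Δu = (2.35 - 3.25)/2.42 = -0.9/2.42 = -0.37 percentage points.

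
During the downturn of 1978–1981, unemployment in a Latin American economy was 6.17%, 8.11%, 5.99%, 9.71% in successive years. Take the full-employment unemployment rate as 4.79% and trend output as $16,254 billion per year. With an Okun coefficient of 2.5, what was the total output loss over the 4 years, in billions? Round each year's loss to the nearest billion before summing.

Year 1978: gap = -2.5 × (6.17 - 4.79) = -3.45%, loss ≈ 16254 × 3.45/100 ≈ 561.
Year 1979: gap = -2.5 × (8.11 - 4.79) = -8.3%, loss ≈ 16254 × 8.3/100 ≈ 1349.
Year 1980: gap = -2.5 × (5.99 - 4.79) = -3%, loss ≈ 16254 × 3/100 ≈ 488.
Year 1981: gap = -2.5 × (9.71 - 4.79) = -12.3%, loss ≈ 16254 × 12.3/100 ≈ 1999.
Total lost output = 561 + 1349 + 488 + 1999 = 4397 billion.

$4,397 billion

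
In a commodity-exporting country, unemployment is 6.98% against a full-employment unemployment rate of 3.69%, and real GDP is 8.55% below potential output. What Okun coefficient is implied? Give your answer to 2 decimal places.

β ≈ 2.60

Okun's law: output gap = -β × (u - u*).
-8.55 = -β × (6.98 - 3.69) = -β × 3.29, so β = 8.55/3.29 = 2.60.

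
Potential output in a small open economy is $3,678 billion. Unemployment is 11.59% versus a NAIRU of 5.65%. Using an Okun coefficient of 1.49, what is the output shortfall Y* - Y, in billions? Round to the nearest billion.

$326 billion

Output gap = -1.49 × (11.59 - 5.65) = -1.49 × 5.94 = -8.8506%.
Actual GDP ≈ 3678 × 0.911494 ≈ 3352 billion, so the shortfall is 3678 - 3352 = 326 billion.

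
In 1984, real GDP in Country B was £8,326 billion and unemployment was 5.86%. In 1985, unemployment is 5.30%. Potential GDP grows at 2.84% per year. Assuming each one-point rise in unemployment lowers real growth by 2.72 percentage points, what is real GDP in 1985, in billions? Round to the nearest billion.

Δu = 5.3 - 5.86 = -0.56 points.
Okun's law (growth form): g_Y = g_Y* - β × Δu = 2.84 - 2.72 × (-0.56) = 2.84 + 1.5232 = 4.3632%.
Real GDP in the next year = 8326 × (1 + 4.3632/100) = 8326 × 1.043632 ≈ 8689 billion.

£8,689 billion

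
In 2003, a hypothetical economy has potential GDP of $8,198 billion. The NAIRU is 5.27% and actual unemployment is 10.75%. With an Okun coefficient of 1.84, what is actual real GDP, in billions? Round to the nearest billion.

Unemployment gap = 10.75 - 5.27 = 5.48 points, so the output gap is -1.84 × 5.48 = -10.0832%.
Actual GDP = 8198 × (1 - 10.0832/100) = 8198 × 0.899168 ≈ 7371 billion.

$7,371 billion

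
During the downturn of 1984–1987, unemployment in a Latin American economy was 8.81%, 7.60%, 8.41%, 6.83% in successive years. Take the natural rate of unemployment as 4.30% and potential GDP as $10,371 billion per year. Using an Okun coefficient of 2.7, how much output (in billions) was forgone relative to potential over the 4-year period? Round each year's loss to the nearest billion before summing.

Year 1984: gap = -2.7 × (8.81 - 4.3) = -12.177%, loss ≈ 10371 × 12.177/100 ≈ 1263.
Year 1985: gap = -2.7 × (7.6 - 4.3) = -8.91%, loss ≈ 10371 × 8.91/100 ≈ 924.
Year 1986: gap = -2.7 × (8.41 - 4.3) = -11.097%, loss ≈ 10371 × 11.097/100 ≈ 1151.
Year 1987: gap = -2.7 × (6.83 - 4.3) = -6.831%, loss ≈ 10371 × 6.831/100 ≈ 708.
Total lost output = 1263 + 924 + 1151 + 708 = 4046 billion.

$4,046 billion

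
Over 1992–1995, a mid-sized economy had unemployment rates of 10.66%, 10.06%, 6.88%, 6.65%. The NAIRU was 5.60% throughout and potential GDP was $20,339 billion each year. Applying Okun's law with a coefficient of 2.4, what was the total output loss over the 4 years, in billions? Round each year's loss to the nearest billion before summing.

$5,785 billion

Year 1992: gap = -2.4 × (10.66 - 5.6) = -12.144%, loss ≈ 20339 × 12.144/100 ≈ 2470.
Year 1993: gap = -2.4 × (10.06 - 5.6) = -10.704%, loss ≈ 20339 × 10.704/100 ≈ 2177.
Year 1994: gap = -2.4 × (6.88 - 5.6) = -3.072%, loss ≈ 20339 × 3.072/100 ≈ 625.
Year 1995: gap = -2.4 × (6.65 - 5.6) = -2.52%, loss ≈ 20339 × 2.52/100 ≈ 513.
Total lost output = 2470 + 2177 + 625 + 513 = 5785 billion.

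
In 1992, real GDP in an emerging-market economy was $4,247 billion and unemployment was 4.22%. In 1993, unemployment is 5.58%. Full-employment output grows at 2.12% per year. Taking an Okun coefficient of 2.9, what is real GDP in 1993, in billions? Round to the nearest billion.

Δu = 5.58 - 4.22 = 1.36 points.
Okun's law (growth form): g_Y = g_Y* - β × Δu = 2.12 - 2.9 × (1.36) = 2.12 - 3.944 = -1.824%.
Real GDP in the next year = 4247 × (1 - 1.824/100) = 4247 × 0.98176 ≈ 4170 billion.

$4,170 billion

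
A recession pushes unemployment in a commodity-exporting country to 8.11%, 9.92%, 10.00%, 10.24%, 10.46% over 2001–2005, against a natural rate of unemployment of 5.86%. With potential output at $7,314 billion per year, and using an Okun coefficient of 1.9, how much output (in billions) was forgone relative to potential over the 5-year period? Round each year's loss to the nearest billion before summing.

Year 2001: gap = -1.9 × (8.11 - 5.86) = -4.275%, loss ≈ 7314 × 4.275/100 ≈ 313.
Year 2002: gap = -1.9 × (9.92 - 5.86) = -7.714%, loss ≈ 7314 × 7.714/100 ≈ 564.
Year 2003: gap = -1.9 × (10 - 5.86) = -7.866%, loss ≈ 7314 × 7.866/100 ≈ 575.
Year 2004: gap = -1.9 × (10.24 - 5.86) = -8.322%, loss ≈ 7314 × 8.322/100 ≈ 609.
Year 2005: gap = -1.9 × (10.46 - 5.86) = -8.74%, loss ≈ 7314 × 8.74/100 ≈ 639.
Total lost output = 313 + 564 + 575 + 609 + 639 = 2700 billion.

$2,700 billion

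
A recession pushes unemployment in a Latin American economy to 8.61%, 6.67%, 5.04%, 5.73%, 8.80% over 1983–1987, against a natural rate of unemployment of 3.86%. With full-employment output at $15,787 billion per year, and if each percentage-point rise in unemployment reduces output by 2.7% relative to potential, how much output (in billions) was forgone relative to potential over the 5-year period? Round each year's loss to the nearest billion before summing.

$6,629 billion

Year 1983: gap = -2.7 × (8.61 - 3.86) = -12.825%, loss ≈ 15787 × 12.825/100 ≈ 2025.
Year 1984: gap = -2.7 × (6.67 - 3.86) = -7.587%, loss ≈ 15787 × 7.587/100 ≈ 1198.
Year 1985: gap = -2.7 × (5.04 - 3.86) = -3.186%, loss ≈ 15787 × 3.186/100 ≈ 503.
Year 1986: gap = -2.7 × (5.73 - 3.86) = -5.049%, loss ≈ 15787 × 5.049/100 ≈ 797.
Year 1987: gap = -2.7 × (8.8 - 3.86) = -13.338%, loss ≈ 15787 × 13.338/100 ≈ 2106.
Total lost output = 2025 + 1198 + 503 + 797 + 2106 = 6629 billion.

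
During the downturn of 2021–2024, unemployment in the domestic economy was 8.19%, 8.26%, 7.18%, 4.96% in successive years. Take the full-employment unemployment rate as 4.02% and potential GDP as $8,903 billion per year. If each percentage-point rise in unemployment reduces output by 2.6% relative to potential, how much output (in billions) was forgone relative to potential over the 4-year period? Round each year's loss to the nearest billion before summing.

$2,895 billion

Year 2021: gap = -2.6 × (8.19 - 4.02) = -10.842%, loss ≈ 8903 × 10.842/100 ≈ 965.
Year 2022: gap = -2.6 × (8.26 - 4.02) = -11.024%, loss ≈ 8903 × 11.024/100 ≈ 981.
Year 2023: gap = -2.6 × (7.18 - 4.02) = -8.216%, loss ≈ 8903 × 8.216/100 ≈ 731.
Year 2024: gap = -2.6 × (4.96 - 4.02) = -2.444%, loss ≈ 8903 × 2.444/100 ≈ 218.
Total lost output = 965 + 981 + 731 + 218 = 2895 billion.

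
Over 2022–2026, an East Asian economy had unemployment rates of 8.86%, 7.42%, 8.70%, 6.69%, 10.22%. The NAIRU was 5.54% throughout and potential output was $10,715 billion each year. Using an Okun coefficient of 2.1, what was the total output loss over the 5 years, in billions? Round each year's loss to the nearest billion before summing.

Year 2022: gap = -2.1 × (8.86 - 5.54) = -6.972%, loss ≈ 10715 × 6.972/100 ≈ 747.
Year 2023: gap = -2.1 × (7.42 - 5.54) = -3.948%, loss ≈ 10715 × 3.948/100 ≈ 423.
Year 2024: gap = -2.1 × (8.7 - 5.54) = -6.636%, loss ≈ 10715 × 6.636/100 ≈ 711.
Year 2025: gap = -2.1 × (6.69 - 5.54) = -2.415%, loss ≈ 10715 × 2.415/100 ≈ 259.
Year 2026: gap = -2.1 × (10.22 - 5.54) = -9.828%, loss ≈ 10715 × 9.828/100 ≈ 1053.
Total lost output = 747 + 423 + 711 + 259 + 1053 = 3193 billion.

$3,193 billion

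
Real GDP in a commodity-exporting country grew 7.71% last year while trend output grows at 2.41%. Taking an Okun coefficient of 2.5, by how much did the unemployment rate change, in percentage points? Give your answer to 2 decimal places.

-2.12 percentage points

Growth-rate Okun's law: g_Y = g_Y* - β × Δu, so Δu = (g_Y* - g_Y)/β.
Δu = (2.41 - 7.71)/2.5 = -5.3/2.5 = -2.12 percentage points.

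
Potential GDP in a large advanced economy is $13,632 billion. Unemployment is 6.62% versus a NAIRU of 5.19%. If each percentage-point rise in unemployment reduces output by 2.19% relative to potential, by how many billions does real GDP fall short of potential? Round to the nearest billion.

$427 billion

Output gap = -2.19 × (6.62 - 5.19) = -2.19 × 1.43 = -3.1317%.
Actual GDP ≈ 13632 × 0.968683 ≈ 13205 billion, so the shortfall is 13632 - 13205 = 427 billion.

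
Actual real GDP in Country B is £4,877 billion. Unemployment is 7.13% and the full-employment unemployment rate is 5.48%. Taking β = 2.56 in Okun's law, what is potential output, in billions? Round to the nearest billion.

£5,092 billion

Unemployment gap = 7.13 - 5.48 = 1.65 points, so output gap = -2.56 × 1.65 = -4.224%.
Since Y = Y* × (1 + gap/100), Y* = 4877/0.95776 ≈ 5092 billion.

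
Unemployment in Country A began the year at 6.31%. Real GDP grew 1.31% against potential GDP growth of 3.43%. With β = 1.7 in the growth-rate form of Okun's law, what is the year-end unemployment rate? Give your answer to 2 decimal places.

7.56%

Growth-rate Okun's law: g_Y = g_Y* - β × Δu, so Δu = (g_Y* - g_Y)/β.
Δu = (3.43 - 1.31)/1.7 = 2.12/1.7 = 1.25 percentage points.
Year-end unemployment = 6.31 + 1.25 = 7.56%.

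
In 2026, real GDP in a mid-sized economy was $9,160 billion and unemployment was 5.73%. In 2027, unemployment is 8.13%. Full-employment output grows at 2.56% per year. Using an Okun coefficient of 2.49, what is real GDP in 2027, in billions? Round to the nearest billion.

$8,847 billion

Δu = 8.13 - 5.73 = 2.4 points.
Okun's law (growth form): g_Y = g_Y* - β × Δu = 2.56 - 2.49 × (2.40) = 2.56 - 5.976 = -3.416%.
Real GDP in the next year = 9160 × (1 - 3.416/100) = 9160 × 0.96584 ≈ 8847 billion.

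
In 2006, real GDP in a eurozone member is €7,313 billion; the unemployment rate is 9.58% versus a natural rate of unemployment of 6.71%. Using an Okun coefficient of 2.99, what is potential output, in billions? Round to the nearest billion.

€7,999 billion

Unemployment gap = 9.58 - 6.71 = 2.87 points, so output gap = -2.99 × 2.87 = -8.5813%.
Since Y = Y* × (1 + gap/100), Y* = 7313/0.914187 ≈ 7999 billion.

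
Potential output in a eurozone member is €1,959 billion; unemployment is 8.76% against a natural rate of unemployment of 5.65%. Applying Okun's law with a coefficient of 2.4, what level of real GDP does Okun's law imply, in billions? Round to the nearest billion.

€1,813 billion

Unemployment gap = 8.76 - 5.65 = 3.11 points, so the output gap is -2.4 × 3.11 = -7.464%.
Actual GDP = 1959 × (1 - 7.464/100) = 1959 × 0.92536 ≈ 1813 billion.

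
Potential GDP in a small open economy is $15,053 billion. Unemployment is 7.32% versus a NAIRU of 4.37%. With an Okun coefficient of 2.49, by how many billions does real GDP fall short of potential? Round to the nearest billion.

Output gap = -2.49 × (7.32 - 4.37) = -2.49 × 2.95 = -7.3455%.
Actual GDP ≈ 15053 × 0.926545 ≈ 13947 billion, so the shortfall is 15053 - 13947 = 1106 billion.

$1,106 billion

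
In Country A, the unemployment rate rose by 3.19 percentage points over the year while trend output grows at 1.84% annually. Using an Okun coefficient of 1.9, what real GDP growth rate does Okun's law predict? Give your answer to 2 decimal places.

Growth-rate Okun's law: g_Y = g_Y* - β × Δu.
g_Y = 1.84 - 1.9 × (3.19) = 1.84 - 6.061 = -4.221%, i.e. -4.22% to 2 d.p.

-4.22%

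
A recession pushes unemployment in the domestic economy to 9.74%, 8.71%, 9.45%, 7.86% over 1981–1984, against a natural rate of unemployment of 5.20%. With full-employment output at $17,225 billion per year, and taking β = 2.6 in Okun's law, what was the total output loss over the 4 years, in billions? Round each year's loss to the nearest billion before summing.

$6,699 billion

Year 1981: gap = -2.6 × (9.74 - 5.2) = -11.804%, loss ≈ 17225 × 11.804/100 ≈ 2033.
Year 1982: gap = -2.6 × (8.71 - 5.2) = -9.126%, loss ≈ 17225 × 9.126/100 ≈ 1572.
Year 1983: gap = -2.6 × (9.45 - 5.2) = -11.05%, loss ≈ 17225 × 11.05/100 ≈ 1903.
Year 1984: gap = -2.6 × (7.86 - 5.2) = -6.916%, loss ≈ 17225 × 6.916/100 ≈ 1191.
Total lost output = 2033 + 1572 + 1903 + 1191 = 6699 billion.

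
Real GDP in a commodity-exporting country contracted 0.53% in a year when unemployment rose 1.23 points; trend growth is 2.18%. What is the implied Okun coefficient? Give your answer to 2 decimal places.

Growth form: g_Y = g_Y* - β × Δu, so β = (g_Y* - g_Y)/Δu.
β = (2.18 + 0.53)/1.23 = 2.71/1.23 = 2.20.

β ≈ 2.20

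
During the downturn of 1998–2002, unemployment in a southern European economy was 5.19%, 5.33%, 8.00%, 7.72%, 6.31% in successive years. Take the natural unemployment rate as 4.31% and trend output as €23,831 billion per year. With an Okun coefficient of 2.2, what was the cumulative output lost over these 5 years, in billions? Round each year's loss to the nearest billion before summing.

Year 1998: gap = -2.2 × (5.19 - 4.31) = -1.936%, loss ≈ 23831 × 1.936/100 ≈ 461.
Year 1999: gap = -2.2 × (5.33 - 4.31) = -2.244%, loss ≈ 23831 × 2.244/100 ≈ 535.
Year 2000: gap = -2.2 × (8 - 4.31) = -8.118%, loss ≈ 23831 × 8.118/100 ≈ 1935.
Year 2001: gap = -2.2 × (7.72 - 4.31) = -7.502%, loss ≈ 23831 × 7.502/100 ≈ 1788.
Year 2002: gap = -2.2 × (6.31 - 4.31) = -4.4%, loss ≈ 23831 × 4.4/100 ≈ 1049.
Total lost output = 461 + 535 + 1935 + 1788 + 1049 = 5768 billion.

€5,768 billion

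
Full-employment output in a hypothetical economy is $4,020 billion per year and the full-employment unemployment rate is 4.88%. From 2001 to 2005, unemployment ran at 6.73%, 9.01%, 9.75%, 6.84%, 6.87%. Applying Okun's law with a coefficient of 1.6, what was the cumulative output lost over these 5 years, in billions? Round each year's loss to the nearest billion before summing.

Year 2001: gap = -1.6 × (6.73 - 4.88) = -2.96%, loss ≈ 4020 × 2.96/100 ≈ 119.
Year 2002: gap = -1.6 × (9.01 - 4.88) = -6.608%, loss ≈ 4020 × 6.608/100 ≈ 266.
Year 2003: gap = -1.6 × (9.75 - 4.88) = -7.792%, loss ≈ 4020 × 7.792/100 ≈ 313.
Year 2004: gap = -1.6 × (6.84 - 4.88) = -3.136%, loss ≈ 4020 × 3.136/100 ≈ 126.
Year 2005: gap = -1.6 × (6.87 - 4.88) = -3.184%, loss ≈ 4020 × 3.184/100 ≈ 128.
Total lost output = 119 + 266 + 313 + 126 + 128 = 952 billion.

$952 billion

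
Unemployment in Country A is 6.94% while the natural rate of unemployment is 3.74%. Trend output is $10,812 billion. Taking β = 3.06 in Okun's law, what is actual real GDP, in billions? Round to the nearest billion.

$9,753 billion

Unemployment gap = 6.94 - 3.74 = 3.2 points, so the output gap is -3.06 × 3.2 = -9.792%.
Actual GDP = 10812 × (1 - 9.792/100) = 10812 × 0.90208 ≈ 9753 billion.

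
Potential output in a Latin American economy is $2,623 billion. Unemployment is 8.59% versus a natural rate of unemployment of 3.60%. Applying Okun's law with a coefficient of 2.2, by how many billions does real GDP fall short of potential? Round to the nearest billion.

Output gap = -2.2 × (8.59 - 3.6) = -2.2 × 4.99 = -10.978%.
Actual GDP ≈ 2623 × 0.89022 ≈ 2335 billion, so the shortfall is 2623 - 2335 = 288 billion.

$288 billion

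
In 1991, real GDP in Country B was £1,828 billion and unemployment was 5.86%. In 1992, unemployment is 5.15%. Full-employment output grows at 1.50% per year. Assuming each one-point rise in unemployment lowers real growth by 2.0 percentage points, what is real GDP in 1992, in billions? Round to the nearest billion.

£1,881 billion

Δu = 5.15 - 5.86 = -0.71 points.
Okun's law (growth form): g_Y = g_Y* - β × Δu = 1.50 - 2.0 × (-0.71) = 1.5 + 1.42 = 2.92%.
Real GDP in the next year = 1828 × (1 + 2.92/100) = 1828 × 1.0292 ≈ 1881 billion.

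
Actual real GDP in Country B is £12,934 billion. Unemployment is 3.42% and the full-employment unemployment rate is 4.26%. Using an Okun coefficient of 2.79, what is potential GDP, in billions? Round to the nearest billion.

Unemployment gap = 3.42 - 4.26 = -0.84 points, so output gap = -2.79 × (-0.84) = 2.3436%.
Since Y = Y* × (1 + gap/100), Y* = 12934/1.023436 ≈ 12638 billion.

£12,638 billion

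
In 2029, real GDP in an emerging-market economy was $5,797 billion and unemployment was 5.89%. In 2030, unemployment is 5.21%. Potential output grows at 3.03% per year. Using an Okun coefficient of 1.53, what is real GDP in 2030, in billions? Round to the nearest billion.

$6,033 billion

Δu = 5.21 - 5.89 = -0.68 points.
Okun's law (growth form): g_Y = g_Y* - β × Δu = 3.03 - 1.53 × (-0.68) = 3.03 + 1.0404 = 4.0704%.
Real GDP in the next year = 5797 × (1 + 4.0704/100) = 5797 × 1.040704 ≈ 6033 billion.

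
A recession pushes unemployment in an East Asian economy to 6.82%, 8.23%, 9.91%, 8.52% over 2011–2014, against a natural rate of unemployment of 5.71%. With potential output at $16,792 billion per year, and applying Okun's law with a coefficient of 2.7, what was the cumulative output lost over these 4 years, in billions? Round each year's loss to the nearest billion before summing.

Year 2011: gap = -2.7 × (6.82 - 5.71) = -2.997%, loss ≈ 16792 × 2.997/100 ≈ 503.
Year 2012: gap = -2.7 × (8.23 - 5.71) = -6.804%, loss ≈ 16792 × 6.804/100 ≈ 1143.
Year 2013: gap = -2.7 × (9.91 - 5.71) = -11.34%, loss ≈ 16792 × 11.34/100 ≈ 1904.
Year 2014: gap = -2.7 × (8.52 - 5.71) = -7.587%, loss ≈ 16792 × 7.587/100 ≈ 1274.
Total lost output = 503 + 1143 + 1904 + 1274 = 4824 billion.

$4,824 billion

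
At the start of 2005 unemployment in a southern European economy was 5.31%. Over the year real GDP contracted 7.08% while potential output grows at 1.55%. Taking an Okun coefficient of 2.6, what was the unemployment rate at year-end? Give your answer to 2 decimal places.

Growth-rate Okun's law: g_Y = g_Y* - β × Δu, so Δu = (g_Y* - g_Y)/β.
Δu = (1.55 + 7.08)/2.6 = 8.63/2.6 = 3.32 percentage points.
Year-end unemployment = 5.31 + 3.32 = 8.63%.

8.63%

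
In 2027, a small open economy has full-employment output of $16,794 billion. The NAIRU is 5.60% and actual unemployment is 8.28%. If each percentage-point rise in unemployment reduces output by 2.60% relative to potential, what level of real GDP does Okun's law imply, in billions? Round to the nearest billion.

Unemployment gap = 8.28 - 5.6 = 2.68 points, so the output gap is -2.6 × 2.68 = -6.968%.
Actual GDP = 16794 × (1 - 6.968/100) = 16794 × 0.93032 ≈ 15624 billion.

$15,624 billion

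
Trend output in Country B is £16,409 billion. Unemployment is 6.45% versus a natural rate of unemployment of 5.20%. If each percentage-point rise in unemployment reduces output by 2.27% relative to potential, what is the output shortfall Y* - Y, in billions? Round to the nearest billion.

Output gap = -2.27 × (6.45 - 5.2) = -2.27 × 1.25 = -2.8375%.
Actual GDP ≈ 16409 × 0.971625 ≈ 15943 billion, so the shortfall is 16409 - 15943 = 466 billion.

£466 billion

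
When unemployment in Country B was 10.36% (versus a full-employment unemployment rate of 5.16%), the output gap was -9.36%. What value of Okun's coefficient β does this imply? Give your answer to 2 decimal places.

Okun's law: output gap = -β × (u - u*).
-9.36 = -β × (10.36 - 5.16) = -β × 5.2, so β = 9.36/5.2 = 1.80.

β ≈ 1.80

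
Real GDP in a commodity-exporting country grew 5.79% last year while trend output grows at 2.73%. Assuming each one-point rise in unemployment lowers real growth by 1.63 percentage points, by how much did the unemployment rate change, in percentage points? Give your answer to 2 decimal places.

-1.88 percentage points

Growth-rate Okun's law: g_Y = g_Y* - β × Δu, so Δu = (g_Y* - g_Y)/β.
Δu = (2.73 - 5.79)/1.63 = -3.06/1.63 = -1.88 percentage points.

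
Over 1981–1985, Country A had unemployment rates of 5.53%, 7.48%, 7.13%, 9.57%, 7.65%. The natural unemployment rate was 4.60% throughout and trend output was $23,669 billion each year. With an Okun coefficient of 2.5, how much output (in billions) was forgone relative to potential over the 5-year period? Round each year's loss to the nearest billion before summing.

Year 1981: gap = -2.5 × (5.53 - 4.6) = -2.325%, loss ≈ 23669 × 2.325/100 ≈ 550.
Year 1982: gap = -2.5 × (7.48 - 4.6) = -7.2%, loss ≈ 23669 × 7.2/100 ≈ 1704.
Year 1983: gap = -2.5 × (7.13 - 4.6) = -6.325%, loss ≈ 23669 × 6.325/100 ≈ 1497.
Year 1984: gap = -2.5 × (9.57 - 4.6) = -12.425%, loss ≈ 23669 × 12.425/100 ≈ 2941.
Year 1985: gap = -2.5 × (7.65 - 4.6) = -7.625%, loss ≈ 23669 × 7.625/100 ≈ 1805.
Total lost output = 550 + 1704 + 1497 + 2941 + 1805 = 8497 billion.

$8,497 billion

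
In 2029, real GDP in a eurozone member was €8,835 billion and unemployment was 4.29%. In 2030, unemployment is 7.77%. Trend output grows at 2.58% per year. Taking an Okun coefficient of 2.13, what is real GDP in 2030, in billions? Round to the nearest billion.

Δu = 7.77 - 4.29 = 3.48 points.
Okun's law (growth form): g_Y = g_Y* - β × Δu = 2.58 - 2.13 × (3.48) = 2.58 - 7.4124 = -4.8324%.
Real GDP in the next year = 8835 × (1 - 4.8324/100) = 8835 × 0.951676 ≈ 8408 billion.

€8,408 billion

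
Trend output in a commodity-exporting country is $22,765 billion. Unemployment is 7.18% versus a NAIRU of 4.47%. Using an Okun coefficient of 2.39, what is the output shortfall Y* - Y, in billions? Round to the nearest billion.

$1,474 billion

Output gap = -2.39 × (7.18 - 4.47) = -2.39 × 2.71 = -6.4769%.
Actual GDP ≈ 22765 × 0.935231 ≈ 21291 billion, so the shortfall is 22765 - 21291 = 1474 billion.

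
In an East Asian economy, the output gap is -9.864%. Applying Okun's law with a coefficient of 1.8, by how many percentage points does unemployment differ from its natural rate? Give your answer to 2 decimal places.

5.48 percentage points

Okun's law: output gap = -β × (u - u*), so u - u* = -(output gap)/β.
u - u* = -(-9.864)/1.8 = 5.48 percentage points.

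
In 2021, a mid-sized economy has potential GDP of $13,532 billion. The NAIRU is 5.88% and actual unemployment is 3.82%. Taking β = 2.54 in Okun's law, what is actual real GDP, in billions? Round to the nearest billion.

$14,240 billion

Unemployment gap = 3.82 - 5.88 = -2.06 points, so the output gap is -2.54 × (-2.06) = 5.2324%.
Actual GDP = 13532 × (1 + 5.2324/100) = 13532 × 1.052324 ≈ 14240 billion.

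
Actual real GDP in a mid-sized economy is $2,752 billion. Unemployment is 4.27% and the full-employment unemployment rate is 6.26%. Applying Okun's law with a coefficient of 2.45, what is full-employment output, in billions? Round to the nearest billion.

$2,624 billion

Unemployment gap = 4.27 - 6.26 = -1.99 points, so output gap = -2.45 × (-1.99) = 4.8755%.
Since Y = Y* × (1 + gap/100), Y* = 2752/1.048755 ≈ 2624 billion.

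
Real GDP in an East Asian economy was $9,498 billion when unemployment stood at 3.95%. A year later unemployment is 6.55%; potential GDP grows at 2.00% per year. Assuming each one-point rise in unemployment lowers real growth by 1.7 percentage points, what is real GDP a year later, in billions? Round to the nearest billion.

$9,268 billion

Δu = 6.55 - 3.95 = 2.6 points.
Okun's law (growth form): g_Y = g_Y* - β × Δu = 2.00 - 1.7 × (2.60) = 2 - 4.42 = -2.42%.
Real GDP in the next year = 9498 × (1 - 2.42/100) = 9498 × 0.9758 ≈ 9268 billion.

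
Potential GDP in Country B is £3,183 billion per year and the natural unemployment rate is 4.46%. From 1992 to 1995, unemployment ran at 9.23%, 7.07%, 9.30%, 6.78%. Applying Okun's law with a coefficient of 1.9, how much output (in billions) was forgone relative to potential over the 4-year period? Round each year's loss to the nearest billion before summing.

Year 1992: gap = -1.9 × (9.23 - 4.46) = -9.063%, loss ≈ 3183 × 9.063/100 ≈ 288.
Year 1993: gap = -1.9 × (7.07 - 4.46) = -4.959%, loss ≈ 3183 × 4.959/100 ≈ 158.
Year 1994: gap = -1.9 × (9.3 - 4.46) = -9.196%, loss ≈ 3183 × 9.196/100 ≈ 293.
Year 1995: gap = -1.9 × (6.78 - 4.46) = -4.408%, loss ≈ 3183 × 4.408/100 ≈ 140.
Total lost output = 288 + 158 + 293 + 140 = 879 billion.

£879 billion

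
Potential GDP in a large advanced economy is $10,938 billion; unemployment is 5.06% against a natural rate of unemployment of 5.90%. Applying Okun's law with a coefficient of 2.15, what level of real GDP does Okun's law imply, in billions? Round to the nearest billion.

$11,136 billion

Unemployment gap = 5.06 - 5.9 = -0.84 points, so the output gap is -2.15 × (-0.84) = 1.806%.
Actual GDP = 10938 × (1 + 1.806/100) = 10938 × 1.01806 ≈ 11136 billion.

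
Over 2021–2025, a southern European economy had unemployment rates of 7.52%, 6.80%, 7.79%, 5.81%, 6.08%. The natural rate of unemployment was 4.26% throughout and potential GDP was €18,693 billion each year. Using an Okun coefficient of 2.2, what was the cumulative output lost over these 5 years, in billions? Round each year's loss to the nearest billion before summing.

€5,223 billion

Year 2021: gap = -2.2 × (7.52 - 4.26) = -7.172%, loss ≈ 18693 × 7.172/100 ≈ 1341.
Year 2022: gap = -2.2 × (6.8 - 4.26) = -5.588%, loss ≈ 18693 × 5.588/100 ≈ 1045.
Year 2023: gap = -2.2 × (7.79 - 4.26) = -7.766%, loss ≈ 18693 × 7.766/100 ≈ 1452.
Year 2024: gap = -2.2 × (5.81 - 4.26) = -3.41%, loss ≈ 18693 × 3.41/100 ≈ 637.
Year 2025: gap = -2.2 × (6.08 - 4.26) = -4.004%, loss ≈ 18693 × 4.004/100 ≈ 748.
Total lost output = 1341 + 1045 + 1452 + 637 + 748 = 5223 billion.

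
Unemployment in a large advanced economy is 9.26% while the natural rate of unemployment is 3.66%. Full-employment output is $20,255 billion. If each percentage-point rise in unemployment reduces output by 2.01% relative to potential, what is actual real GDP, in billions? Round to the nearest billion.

$17,975 billion

Unemployment gap = 9.26 - 3.66 = 5.6 points, so the output gap is -2.01 × 5.6 = -11.256%.
Actual GDP = 20255 × (1 - 11.256/100) = 20255 × 0.88744 ≈ 17975 billion.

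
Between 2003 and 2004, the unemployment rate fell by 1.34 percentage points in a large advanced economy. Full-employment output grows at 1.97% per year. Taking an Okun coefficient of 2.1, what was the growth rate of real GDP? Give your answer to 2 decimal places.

Growth-rate Okun's law: g_Y = g_Y* - β × Δu.
g_Y = 1.97 - 2.1 × (-1.34) = 1.97 + 2.814 = 4.784%, i.e. 4.78% to 2 d.p.

4.78%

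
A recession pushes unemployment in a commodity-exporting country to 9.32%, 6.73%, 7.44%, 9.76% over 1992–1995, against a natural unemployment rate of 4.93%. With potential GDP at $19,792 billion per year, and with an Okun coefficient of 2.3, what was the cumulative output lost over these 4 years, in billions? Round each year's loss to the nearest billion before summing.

$6,159 billion

Year 1992: gap = -2.3 × (9.32 - 4.93) = -10.097%, loss ≈ 19792 × 10.097/100 ≈ 1998.
Year 1993: gap = -2.3 × (6.73 - 4.93) = -4.14%, loss ≈ 19792 × 4.14/100 ≈ 819.
Year 1994: gap = -2.3 × (7.44 - 4.93) = -5.773%, loss ≈ 19792 × 5.773/100 ≈ 1143.
Year 1995: gap = -2.3 × (9.76 - 4.93) = -11.109%, loss ≈ 19792 × 11.109/100 ≈ 2199.
Total lost output = 1998 + 819 + 1143 + 2199 = 6159 billion.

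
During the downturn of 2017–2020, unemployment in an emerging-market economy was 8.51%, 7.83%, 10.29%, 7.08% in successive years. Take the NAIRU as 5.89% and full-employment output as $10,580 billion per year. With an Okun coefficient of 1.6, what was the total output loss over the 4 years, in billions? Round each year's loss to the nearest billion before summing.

Year 2017: gap = -1.6 × (8.51 - 5.89) = -4.192%, loss ≈ 10580 × 4.192/100 ≈ 444.
Year 2018: gap = -1.6 × (7.83 - 5.89) = -3.104%, loss ≈ 10580 × 3.104/100 ≈ 328.
Year 2019: gap = -1.6 × (10.29 - 5.89) = -7.04%, loss ≈ 10580 × 7.04/100 ≈ 745.
Year 2020: gap = -1.6 × (7.08 - 5.89) = -1.904%, loss ≈ 10580 × 1.904/100 ≈ 201.
Total lost output = 444 + 328 + 745 + 201 = 1718 billion.

$1,718 billion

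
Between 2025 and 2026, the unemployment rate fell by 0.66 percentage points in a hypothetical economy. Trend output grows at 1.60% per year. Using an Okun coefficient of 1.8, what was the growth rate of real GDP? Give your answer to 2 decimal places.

Growth-rate Okun's law: g_Y = g_Y* - β × Δu.
g_Y = 1.60 - 1.8 × (-0.66) = 1.6 + 1.188 = 2.788%, i.e. 2.79% to 2 d.p.

2.79%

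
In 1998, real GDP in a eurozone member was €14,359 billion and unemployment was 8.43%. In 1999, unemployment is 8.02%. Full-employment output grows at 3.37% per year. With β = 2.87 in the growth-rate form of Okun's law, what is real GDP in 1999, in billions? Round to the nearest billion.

Δu = 8.02 - 8.43 = -0.41 points.
Okun's law (growth form): g_Y = g_Y* - β × Δu = 3.37 - 2.87 × (-0.41) = 3.37 + 1.1767 = 4.5467%.
Real GDP in the next year = 14359 × (1 + 4.5467/100) = 14359 × 1.045467 ≈ 15012 billion.

€15,012 billion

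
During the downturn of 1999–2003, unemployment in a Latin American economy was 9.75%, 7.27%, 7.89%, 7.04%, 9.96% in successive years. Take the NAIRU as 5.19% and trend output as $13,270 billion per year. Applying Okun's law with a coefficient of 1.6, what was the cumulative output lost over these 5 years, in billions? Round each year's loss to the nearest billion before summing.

$3,389 billion

Year 1999: gap = -1.6 × (9.75 - 5.19) = -7.296%, loss ≈ 13270 × 7.296/100 ≈ 968.
Year 2000: gap = -1.6 × (7.27 - 5.19) = -3.328%, loss ≈ 13270 × 3.328/100 ≈ 442.
Year 2001: gap = -1.6 × (7.89 - 5.19) = -4.32%, loss ≈ 13270 × 4.32/100 ≈ 573.
Year 2002: gap = -1.6 × (7.04 - 5.19) = -2.96%, loss ≈ 13270 × 2.96/100 ≈ 393.
Year 2003: gap = -1.6 × (9.96 - 5.19) = -7.632%, loss ≈ 13270 × 7.632/100 ≈ 1013.
Total lost output = 968 + 442 + 573 + 393 + 1013 = 3389 billion.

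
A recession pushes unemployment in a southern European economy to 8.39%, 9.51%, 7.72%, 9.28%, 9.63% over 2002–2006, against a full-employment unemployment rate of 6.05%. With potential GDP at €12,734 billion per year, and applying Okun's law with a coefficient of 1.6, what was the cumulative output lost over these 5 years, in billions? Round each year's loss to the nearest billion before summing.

€2,909 billion

Year 2002: gap = -1.6 × (8.39 - 6.05) = -3.744%, loss ≈ 12734 × 3.744/100 ≈ 477.
Year 2003: gap = -1.6 × (9.51 - 6.05) = -5.536%, loss ≈ 12734 × 5.536/100 ≈ 705.
Year 2004: gap = -1.6 × (7.72 - 6.05) = -2.672%, loss ≈ 12734 × 2.672/100 ≈ 340.
Year 2005: gap = -1.6 × (9.28 - 6.05) = -5.168%, loss ≈ 12734 × 5.168/100 ≈ 658.
Year 2006: gap = -1.6 × (9.63 - 6.05) = -5.728%, loss ≈ 12734 × 5.728/100 ≈ 729.
Total lost output = 477 + 705 + 340 + 658 + 729 = 2909 billion.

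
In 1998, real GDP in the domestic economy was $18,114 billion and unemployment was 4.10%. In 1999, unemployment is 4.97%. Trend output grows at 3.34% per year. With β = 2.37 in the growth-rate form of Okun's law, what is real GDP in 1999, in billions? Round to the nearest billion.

$18,346 billion

Δu = 4.97 - 4.1 = 0.87 points.
Okun's law (growth form): g_Y = g_Y* - β × Δu = 3.34 - 2.37 × (0.87) = 3.34 - 2.0619 = 1.2781%.
Real GDP in the next year = 18114 × (1 + 1.2781/100) = 18114 × 1.012781 ≈ 18346 billion.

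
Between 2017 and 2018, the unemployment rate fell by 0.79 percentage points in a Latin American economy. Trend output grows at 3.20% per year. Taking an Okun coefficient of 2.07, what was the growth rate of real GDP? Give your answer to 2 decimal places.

Growth-rate Okun's law: g_Y = g_Y* - β × Δu.
g_Y = 3.20 - 2.07 × (-0.79) = 3.2 + 1.6353 = 4.8353%, i.e. 4.84% to 2 d.p.

4.84%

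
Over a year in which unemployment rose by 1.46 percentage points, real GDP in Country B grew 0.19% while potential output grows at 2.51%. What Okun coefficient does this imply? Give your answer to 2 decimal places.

Growth form: g_Y = g_Y* - β × Δu, so β = (g_Y* - g_Y)/Δu.
β = (2.51 - 0.19)/1.46 = 2.32/1.46 = 1.59.

β ≈ 1.59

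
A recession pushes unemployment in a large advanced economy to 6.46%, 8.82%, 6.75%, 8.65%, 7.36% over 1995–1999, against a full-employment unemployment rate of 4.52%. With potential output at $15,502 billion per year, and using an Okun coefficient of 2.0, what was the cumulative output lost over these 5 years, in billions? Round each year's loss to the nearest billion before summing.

$4,786 billion

Year 1995: gap = -2.0 × (6.46 - 4.52) = -3.88%, loss ≈ 15502 × 3.88/100 ≈ 601.
Year 1996: gap = -2.0 × (8.82 - 4.52) = -8.6%, loss ≈ 15502 × 8.6/100 ≈ 1333.
Year 1997: gap = -2.0 × (6.75 - 4.52) = -4.46%, loss ≈ 15502 × 4.46/100 ≈ 691.
Year 1998: gap = -2.0 × (8.65 - 4.52) = -8.26%, loss ≈ 15502 × 8.26/100 ≈ 1280.
Year 1999: gap = -2.0 × (7.36 - 4.52) = -5.68%, loss ≈ 15502 × 5.68/100 ≈ 881.
Total lost output = 601 + 1333 + 691 + 1280 + 881 = 4786 billion.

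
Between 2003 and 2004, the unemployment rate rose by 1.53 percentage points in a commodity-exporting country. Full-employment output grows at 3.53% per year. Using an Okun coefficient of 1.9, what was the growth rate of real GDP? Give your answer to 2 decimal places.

0.62%

Growth-rate Okun's law: g_Y = g_Y* - β × Δu.
g_Y = 3.53 - 1.9 × (1.53) = 3.53 - 2.907 = 0.623%, i.e. 0.62% to 2 d.p.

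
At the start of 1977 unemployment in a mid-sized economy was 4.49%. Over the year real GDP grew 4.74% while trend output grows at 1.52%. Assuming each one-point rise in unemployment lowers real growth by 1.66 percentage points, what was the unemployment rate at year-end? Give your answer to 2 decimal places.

Growth-rate Okun's law: g_Y = g_Y* - β × Δu, so Δu = (g_Y* - g_Y)/β.
Δu = (1.52 - 4.74)/1.66 = -3.22/1.66 = -1.94 percentage points.
Year-end unemployment = 4.49 - 1.94 = 2.55%.

2.55%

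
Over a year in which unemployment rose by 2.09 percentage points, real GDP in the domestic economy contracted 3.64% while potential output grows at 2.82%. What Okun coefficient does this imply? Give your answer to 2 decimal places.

β ≈ 3.09

Growth form: g_Y = g_Y* - β × Δu, so β = (g_Y* - g_Y)/Δu.
β = (2.82 + 3.64)/2.09 = 6.46/2.09 = 3.09.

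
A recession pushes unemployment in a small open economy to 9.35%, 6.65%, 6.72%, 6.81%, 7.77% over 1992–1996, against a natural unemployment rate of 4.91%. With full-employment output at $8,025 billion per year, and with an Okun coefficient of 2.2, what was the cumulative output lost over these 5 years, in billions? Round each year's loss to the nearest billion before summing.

$2,251 billion

Year 1992: gap = -2.2 × (9.35 - 4.91) = -9.768%, loss ≈ 8025 × 9.768/100 ≈ 784.
Year 1993: gap = -2.2 × (6.65 - 4.91) = -3.828%, loss ≈ 8025 × 3.828/100 ≈ 307.
Year 1994: gap = -2.2 × (6.72 - 4.91) = -3.982%, loss ≈ 8025 × 3.982/100 ≈ 320.
Year 1995: gap = -2.2 × (6.81 - 4.91) = -4.18%, loss ≈ 8025 × 4.18/100 ≈ 335.
Year 1996: gap = -2.2 × (7.77 - 4.91) = -6.292%, loss ≈ 8025 × 6.292/100 ≈ 505.
Total lost output = 784 + 307 + 320 + 335 + 505 = 2251 billion.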